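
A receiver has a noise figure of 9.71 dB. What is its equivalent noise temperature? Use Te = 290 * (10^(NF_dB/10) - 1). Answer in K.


NF_lin = 10^(9.71/10) = 9.354057
Te = 290 * (9.354057 - 1) = 2422.7 K

2422.7 K


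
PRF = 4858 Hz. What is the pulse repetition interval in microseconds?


PRI = 1/4858 = 0.000205846 s = 205.8 us

205.8 us


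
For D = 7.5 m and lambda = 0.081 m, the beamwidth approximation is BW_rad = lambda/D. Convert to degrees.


BW_rad = 0.081 / 7.5 = 0.0108
BW_deg = 0.62 degrees

0.62 degrees


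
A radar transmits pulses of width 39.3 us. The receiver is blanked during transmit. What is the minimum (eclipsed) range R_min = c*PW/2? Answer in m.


R_min = 3e8 * 39.3e-6 / 2 = 5895.0 m

5895.0 m


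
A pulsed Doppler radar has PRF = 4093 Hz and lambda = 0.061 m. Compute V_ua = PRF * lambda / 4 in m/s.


V_ua = 4093 * 0.061 / 4 = 62.4 m/s

62.4 m/s


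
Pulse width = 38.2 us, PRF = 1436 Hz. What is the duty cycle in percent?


DC = 38.2e-6 * 1436 * 100 = 5.49%

5.49%


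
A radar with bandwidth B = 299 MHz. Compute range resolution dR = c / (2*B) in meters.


dR = 3e8 / (2 * 299000000.0) = 0.5 m

0.5 m


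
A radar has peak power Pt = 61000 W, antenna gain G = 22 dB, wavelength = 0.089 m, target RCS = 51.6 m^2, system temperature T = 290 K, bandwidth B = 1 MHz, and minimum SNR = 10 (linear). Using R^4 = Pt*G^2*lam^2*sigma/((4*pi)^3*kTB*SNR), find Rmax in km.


G_lin = 10^(22/10) = 158.489319
R^4 = 61000 * 158.489319^2 * 0.089^2 * 51.6 / ((4*pi)^3 * 1.38e-23 * 290 * 1000000.0 * 10)
R^4 = 7.88593e18 m^4
R_max = (7.88593e18)^(1/4) = 52992.4 m = 53.0 km

53.0 km


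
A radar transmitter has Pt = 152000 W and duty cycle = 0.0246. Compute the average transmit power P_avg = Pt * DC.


P_avg = 152000 * 0.0246 = 3739.2 W

3739.2 W


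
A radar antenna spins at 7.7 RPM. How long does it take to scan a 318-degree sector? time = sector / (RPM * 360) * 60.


t = 318 / (7.7 * 360) * 60 = 6.88 s

6.88 s


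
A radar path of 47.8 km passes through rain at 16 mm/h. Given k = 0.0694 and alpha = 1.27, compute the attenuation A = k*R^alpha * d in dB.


gamma = 0.0694 * 16^1.27 = 2.347426 dB/km
A = 2.347426 * 47.8 = 112.21 dB

112.21 dB


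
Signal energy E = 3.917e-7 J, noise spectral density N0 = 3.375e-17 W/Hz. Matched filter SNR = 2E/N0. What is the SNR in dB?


SNR_lin = 2 * 3.917e-7 / 3.375e-17 = 2.321e10
SNR_dB = 10*log10(2.321e10) = 103.7 dB

103.7 dB


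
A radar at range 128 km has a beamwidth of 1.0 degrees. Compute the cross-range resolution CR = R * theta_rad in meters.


BW_rad = 0.017453293
CR = 128000 * 0.017453293 = 2234.0 m

2234.0 m


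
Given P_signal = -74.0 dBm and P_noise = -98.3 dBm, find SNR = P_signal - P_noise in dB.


SNR = -74.0 - (-98.3) = 24.3 dB

24.3 dB


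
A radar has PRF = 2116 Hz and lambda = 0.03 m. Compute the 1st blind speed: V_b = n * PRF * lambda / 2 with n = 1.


V_blind = 1 * 2116 * 0.03 / 2 = 31.7 m/s

31.7 m/s


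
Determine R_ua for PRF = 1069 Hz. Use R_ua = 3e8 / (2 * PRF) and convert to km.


R_ua = 3e8 / (2 * 1069) = 140318.1 m = 140.3 km

140.3 km


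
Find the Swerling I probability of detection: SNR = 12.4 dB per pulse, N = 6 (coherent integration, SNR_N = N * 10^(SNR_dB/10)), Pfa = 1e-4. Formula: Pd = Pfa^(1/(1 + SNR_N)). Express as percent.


SNR_lin = 10^(12.4/10) = 17.37801
SNR_N = 6 * 17.37801 = 104.26806
1/(1 + SNR_N) = 1/105.26806 = 0.0094996
Pd = (1e-4)^0.0094996 = 0.91622
Pd = 91.6%

91.6%


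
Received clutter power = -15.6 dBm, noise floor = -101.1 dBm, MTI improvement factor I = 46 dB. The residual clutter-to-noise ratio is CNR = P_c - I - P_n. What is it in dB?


CNR = -15.6 - 46 - (-101.1) = 39.5 dB

39.5 dB


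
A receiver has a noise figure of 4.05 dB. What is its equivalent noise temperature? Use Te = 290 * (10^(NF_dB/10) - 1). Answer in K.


NF_lin = 10^(4.05/10) = 2.540973
Te = 290 * (2.540973 - 1) = 446.9 K

446.9 K


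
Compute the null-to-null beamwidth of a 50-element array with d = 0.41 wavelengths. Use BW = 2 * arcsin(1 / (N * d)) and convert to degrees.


1/(N*d) = 1/(50*0.41) = 0.04878
BW = 2*arcsin(0.04878) = 5.6 degrees

5.6 degrees


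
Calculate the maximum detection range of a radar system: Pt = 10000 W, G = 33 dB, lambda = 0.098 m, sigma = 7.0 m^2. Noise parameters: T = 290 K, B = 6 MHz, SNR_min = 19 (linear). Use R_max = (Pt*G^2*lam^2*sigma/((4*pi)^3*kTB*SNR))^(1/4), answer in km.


G_lin = 10^(33/10) = 1995.262315
R^4 = 10000 * 1995.262315^2 * 0.098^2 * 7.0 / ((4*pi)^3 * 1.38e-23 * 290 * 6000000.0 * 19)
R^4 = 2.95623e18 m^4
R_max = (2.95623e18)^(1/4) = 41465.3 m = 41.5 km

41.5 km


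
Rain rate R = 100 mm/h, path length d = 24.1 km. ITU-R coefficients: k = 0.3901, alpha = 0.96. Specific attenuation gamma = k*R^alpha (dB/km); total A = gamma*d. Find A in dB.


gamma = 0.3901 * 100^0.96 = 32.447105 dB/km
A = 32.447105 * 24.1 = 781.98 dB

781.98 dB


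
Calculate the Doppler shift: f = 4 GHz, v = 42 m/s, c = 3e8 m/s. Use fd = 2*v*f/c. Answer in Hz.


fd = 2 * 42 * 4000000000.0 / 3e8 = 1120.0 Hz

1120.0 Hz


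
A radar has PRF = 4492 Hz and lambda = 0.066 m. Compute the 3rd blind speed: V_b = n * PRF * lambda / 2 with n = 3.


V_blind = 3 * 4492 * 0.066 / 2 = 444.7 m/s

444.7 m/s


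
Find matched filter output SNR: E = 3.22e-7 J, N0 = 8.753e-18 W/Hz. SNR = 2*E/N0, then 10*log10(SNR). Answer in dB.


SNR_lin = 2 * 3.22e-7 / 8.753e-18 = 7.357e10
SNR_dB = 10*log10(7.357e10) = 108.7 dB

108.7 dB


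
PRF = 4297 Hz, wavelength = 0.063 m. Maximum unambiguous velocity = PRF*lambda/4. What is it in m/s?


V_ua = 4297 * 0.063 / 4 = 67.7 m/s

67.7 m/s


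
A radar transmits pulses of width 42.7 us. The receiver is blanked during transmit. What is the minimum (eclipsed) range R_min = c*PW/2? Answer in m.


R_min = 3e8 * 42.7e-6 / 2 = 6405.0 m

6405.0 m


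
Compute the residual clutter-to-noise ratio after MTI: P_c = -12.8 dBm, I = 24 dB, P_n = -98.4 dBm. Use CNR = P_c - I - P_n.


CNR = -12.8 - 24 - (-98.4) = 61.6 dB

61.6 dB


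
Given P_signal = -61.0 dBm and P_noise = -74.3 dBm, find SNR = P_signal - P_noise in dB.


SNR = -61.0 - (-74.3) = 13.3 dB

13.3 dB


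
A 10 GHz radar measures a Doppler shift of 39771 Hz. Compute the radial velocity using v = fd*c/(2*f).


v = 39771 * 3e8 / (2 * 10000000000.0) = 596.6 m/s

596.6 m/s


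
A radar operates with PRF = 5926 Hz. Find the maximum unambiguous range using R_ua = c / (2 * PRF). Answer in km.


R_ua = 3e8 / (2 * 5926) = 25312.2 m = 25.3 km

25.3 km


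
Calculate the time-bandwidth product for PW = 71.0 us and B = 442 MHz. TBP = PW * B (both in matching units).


TBP = 71.0 * 442 = 31382.0

31382.0


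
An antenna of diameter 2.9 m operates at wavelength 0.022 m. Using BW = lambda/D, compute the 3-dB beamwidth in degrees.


BW_rad = 0.022 / 2.9 = 0.007586
BW_deg = 0.43 degrees

0.43 degrees


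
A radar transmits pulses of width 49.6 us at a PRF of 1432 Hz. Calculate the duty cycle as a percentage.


DC = 49.6e-6 * 1432 * 100 = 7.1%

7.1%


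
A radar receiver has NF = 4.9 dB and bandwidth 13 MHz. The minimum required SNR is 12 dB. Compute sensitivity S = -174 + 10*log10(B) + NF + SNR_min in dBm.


10*log10(13000000.0) = 71.14
S = -174 + 71.14 + 4.9 + 12 = -86.0 dBm

-86.0 dBm


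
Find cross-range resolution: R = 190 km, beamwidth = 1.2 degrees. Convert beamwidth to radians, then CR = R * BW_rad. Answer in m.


BW_rad = 0.020943951
CR = 190000 * 0.020943951 = 3979.4 m

3979.4 m


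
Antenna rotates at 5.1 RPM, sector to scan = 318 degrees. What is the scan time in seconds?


t = 318 / (5.1 * 360) * 60 = 10.39 s

10.39 s


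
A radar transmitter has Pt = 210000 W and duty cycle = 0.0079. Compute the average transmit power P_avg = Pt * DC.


P_avg = 210000 * 0.0079 = 1659.0 W

1659.0 W


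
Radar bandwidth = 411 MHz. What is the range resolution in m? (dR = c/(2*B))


dR = 3e8 / (2 * 411000000.0) = 0.36 m

0.36 m


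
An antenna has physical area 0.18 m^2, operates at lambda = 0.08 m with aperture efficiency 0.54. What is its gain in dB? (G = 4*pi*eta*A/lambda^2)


G_linear = 4*pi*0.54*0.18/0.08^2 = 190.85
G_dB = 10*log10(190.85) = 22.8 dB

22.8 dB


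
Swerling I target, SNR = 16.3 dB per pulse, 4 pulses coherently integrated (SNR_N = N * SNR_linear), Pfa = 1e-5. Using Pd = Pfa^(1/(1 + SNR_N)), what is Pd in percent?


SNR_lin = 10^(16.3/10) = 42.65795
SNR_N = 4 * 42.65795 = 170.6318
1/(1 + SNR_N) = 1/171.6318 = 0.0058264
Pd = (1e-5)^0.0058264 = 0.93512
Pd = 93.5%

93.5%


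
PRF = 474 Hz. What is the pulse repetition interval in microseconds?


PRI = 1/474 = 0.0021097046 s = 2109.7 us

2109.7 us


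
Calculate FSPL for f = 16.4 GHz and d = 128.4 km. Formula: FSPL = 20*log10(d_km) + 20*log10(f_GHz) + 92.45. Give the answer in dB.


20*log10(128.4) = 42.17
20*log10(16.4) = 24.3
FSPL = 158.9 dB

158.9 dB


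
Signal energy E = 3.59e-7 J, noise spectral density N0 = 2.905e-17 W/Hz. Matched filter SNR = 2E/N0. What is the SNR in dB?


SNR_lin = 2 * 3.59e-7 / 2.905e-17 = 2.472e10
SNR_dB = 10*log10(2.472e10) = 103.9 dB

103.9 dB


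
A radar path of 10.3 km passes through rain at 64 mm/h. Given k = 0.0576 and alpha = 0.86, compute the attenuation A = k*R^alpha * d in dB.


gamma = 0.0576 * 64^0.86 = 2.059384 dB/km
A = 2.059384 * 10.3 = 21.21 dB

21.21 dB


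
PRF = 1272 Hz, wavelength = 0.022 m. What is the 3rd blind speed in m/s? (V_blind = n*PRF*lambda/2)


V_blind = 3 * 1272 * 0.022 / 2 = 42.0 m/s

42.0 m/s


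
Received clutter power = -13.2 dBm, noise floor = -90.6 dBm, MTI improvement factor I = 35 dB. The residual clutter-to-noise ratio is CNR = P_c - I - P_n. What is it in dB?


CNR = -13.2 - 35 - (-90.6) = 42.4 dB

42.4 dB


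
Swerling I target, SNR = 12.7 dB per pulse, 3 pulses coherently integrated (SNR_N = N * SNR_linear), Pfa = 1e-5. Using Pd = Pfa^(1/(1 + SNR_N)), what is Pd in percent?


SNR_lin = 10^(12.7/10) = 18.62087
SNR_N = 3 * 18.62087 = 55.86261
1/(1 + SNR_N) = 1/56.86261 = 0.0175862
Pd = (1e-5)^0.0175862 = 0.81671
Pd = 81.7%

81.7%


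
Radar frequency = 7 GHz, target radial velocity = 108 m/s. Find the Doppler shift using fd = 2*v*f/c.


fd = 2 * 108 * 7000000000.0 / 3e8 = 5040.0 Hz

5040.0 Hz


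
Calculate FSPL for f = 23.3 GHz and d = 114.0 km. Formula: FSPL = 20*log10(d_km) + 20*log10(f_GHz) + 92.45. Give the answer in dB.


20*log10(114.0) = 41.14
20*log10(23.3) = 27.35
FSPL = 160.9 dB

160.9 dB


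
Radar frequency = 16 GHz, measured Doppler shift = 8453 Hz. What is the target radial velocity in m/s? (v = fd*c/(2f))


v = 8453 * 3e8 / (2 * 16000000000.0) = 79.2 m/s

79.2 m/s


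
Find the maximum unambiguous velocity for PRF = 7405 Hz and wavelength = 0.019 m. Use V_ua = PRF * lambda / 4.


V_ua = 7405 * 0.019 / 4 = 35.2 m/s

35.2 m/s


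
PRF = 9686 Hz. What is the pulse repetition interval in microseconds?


PRI = 1/9686 = 0.0001032418 s = 103.2 us

103.2 us


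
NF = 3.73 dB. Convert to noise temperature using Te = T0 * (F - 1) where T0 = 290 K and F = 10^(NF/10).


NF_lin = 10^(3.73/10) = 2.360478
Te = 290 * (2.360478 - 1) = 394.5 K

394.5 K


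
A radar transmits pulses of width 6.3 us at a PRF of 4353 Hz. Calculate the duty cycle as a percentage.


DC = 6.3e-6 * 4353 * 100 = 2.74%

2.74%


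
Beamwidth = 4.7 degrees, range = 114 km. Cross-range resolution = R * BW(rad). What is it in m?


BW_rad = 0.082030475
CR = 114000 * 0.082030475 = 9351.5 m

9351.5 m


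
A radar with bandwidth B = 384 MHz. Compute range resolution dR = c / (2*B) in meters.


dR = 3e8 / (2 * 384000000.0) = 0.39 m

0.39 m


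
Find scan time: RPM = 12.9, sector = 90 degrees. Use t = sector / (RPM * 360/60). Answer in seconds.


t = 90 / (12.9 * 360) * 60 = 1.16 s

1.16 s


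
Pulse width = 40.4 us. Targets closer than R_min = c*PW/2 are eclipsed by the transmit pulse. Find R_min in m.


R_min = 3e8 * 40.4e-6 / 2 = 6060.0 m

6060.0 m


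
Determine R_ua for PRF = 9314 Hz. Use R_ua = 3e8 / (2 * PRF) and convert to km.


R_ua = 3e8 / (2 * 9314) = 16104.8 m = 16.1 km

16.1 km


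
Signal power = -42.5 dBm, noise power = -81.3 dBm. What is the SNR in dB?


SNR = -42.5 - (-81.3) = 38.8 dB

38.8 dB


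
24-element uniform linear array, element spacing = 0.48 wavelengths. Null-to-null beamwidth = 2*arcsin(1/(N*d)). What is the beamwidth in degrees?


1/(N*d) = 1/(24*0.48) = 0.086806
BW = 2*arcsin(0.086806) = 10.0 degrees

10.0 degrees


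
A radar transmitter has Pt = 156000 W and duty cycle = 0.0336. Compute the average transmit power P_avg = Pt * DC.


P_avg = 156000 * 0.0336 = 5241.6 W

5241.6 W


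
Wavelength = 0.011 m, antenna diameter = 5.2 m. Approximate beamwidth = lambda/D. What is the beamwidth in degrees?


BW_rad = 0.011 / 5.2 = 0.002115
BW_deg = 0.12 degrees

0.12 degrees


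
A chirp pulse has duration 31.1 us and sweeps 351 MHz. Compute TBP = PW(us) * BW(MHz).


TBP = 31.1 * 351 = 10916.1

10916.1


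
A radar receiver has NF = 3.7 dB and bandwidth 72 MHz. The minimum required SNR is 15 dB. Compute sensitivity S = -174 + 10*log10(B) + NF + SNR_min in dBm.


10*log10(72000000.0) = 78.57
S = -174 + 78.57 + 3.7 + 15 = -76.7 dBm

-76.7 dBm


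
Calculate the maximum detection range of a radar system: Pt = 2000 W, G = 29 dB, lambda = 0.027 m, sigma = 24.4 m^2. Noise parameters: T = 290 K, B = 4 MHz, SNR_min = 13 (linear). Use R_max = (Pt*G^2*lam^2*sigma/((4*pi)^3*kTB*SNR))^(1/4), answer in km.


G_lin = 10^(29/10) = 794.328235
R^4 = 2000 * 794.328235^2 * 0.027^2 * 24.4 / ((4*pi)^3 * 1.38e-23 * 290 * 4000000.0 * 13)
R^4 = 5.43547e16 m^4
R_max = (5.43547e16)^(1/4) = 15269.0 m = 15.3 km

15.3 km


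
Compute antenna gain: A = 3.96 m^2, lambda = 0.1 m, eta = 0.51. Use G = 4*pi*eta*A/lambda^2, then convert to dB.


G_linear = 4*pi*0.51*3.96/0.1^2 = 2537.9
G_dB = 10*log10(2537.9) = 34.0 dB

34.0 dB


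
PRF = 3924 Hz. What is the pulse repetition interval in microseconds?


PRI = 1/3924 = 0.000254842 s = 254.8 us

254.8 us


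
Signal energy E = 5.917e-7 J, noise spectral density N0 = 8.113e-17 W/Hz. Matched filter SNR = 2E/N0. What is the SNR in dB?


SNR_lin = 2 * 5.917e-7 / 8.113e-17 = 1.459e10
SNR_dB = 10*log10(1.459e10) = 101.6 dB

101.6 dB


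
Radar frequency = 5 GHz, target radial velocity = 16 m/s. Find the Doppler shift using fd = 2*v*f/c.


fd = 2 * 16 * 5000000000.0 / 3e8 = 533.3 Hz

533.3 Hz


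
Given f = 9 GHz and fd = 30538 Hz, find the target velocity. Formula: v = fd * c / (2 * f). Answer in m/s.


v = 30538 * 3e8 / (2 * 9000000000.0) = 509.0 m/s

509.0 m/s


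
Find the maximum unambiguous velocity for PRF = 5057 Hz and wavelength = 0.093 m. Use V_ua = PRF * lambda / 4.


V_ua = 5057 * 0.093 / 4 = 117.6 m/s

117.6 m/s


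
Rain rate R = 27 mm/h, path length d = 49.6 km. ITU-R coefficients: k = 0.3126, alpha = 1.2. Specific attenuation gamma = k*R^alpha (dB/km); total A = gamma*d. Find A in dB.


gamma = 0.3126 * 27^1.2 = 16.316443 dB/km
A = 16.316443 * 49.6 = 809.3 dB

809.3 dB


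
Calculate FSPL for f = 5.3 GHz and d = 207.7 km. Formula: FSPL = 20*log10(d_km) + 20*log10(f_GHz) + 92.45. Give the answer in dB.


20*log10(207.7) = 46.35
20*log10(5.3) = 14.49
FSPL = 153.3 dB

153.3 dB


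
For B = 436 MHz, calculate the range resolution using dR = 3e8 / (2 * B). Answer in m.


dR = 3e8 / (2 * 436000000.0) = 0.34 m

0.34 m


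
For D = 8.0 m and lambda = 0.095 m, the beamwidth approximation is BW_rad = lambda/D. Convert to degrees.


BW_rad = 0.095 / 8.0 = 0.011875
BW_deg = 0.68 degrees

0.68 degrees


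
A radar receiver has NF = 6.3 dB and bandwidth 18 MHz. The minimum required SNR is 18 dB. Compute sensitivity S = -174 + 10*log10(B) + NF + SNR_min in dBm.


10*log10(18000000.0) = 72.55
S = -174 + 72.55 + 6.3 + 18 = -77.1 dBm

-77.1 dBm


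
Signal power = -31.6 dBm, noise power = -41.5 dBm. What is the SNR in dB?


SNR = -31.6 - (-41.5) = 9.9 dB

9.9 dB


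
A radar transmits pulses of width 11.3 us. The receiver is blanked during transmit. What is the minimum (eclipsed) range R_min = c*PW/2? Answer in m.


R_min = 3e8 * 11.3e-6 / 2 = 1695.0 m

1695.0 m


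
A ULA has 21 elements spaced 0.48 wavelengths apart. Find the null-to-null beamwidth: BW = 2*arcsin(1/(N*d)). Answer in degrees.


1/(N*d) = 1/(21*0.48) = 0.099206
BW = 2*arcsin(0.099206) = 11.4 degrees

11.4 degrees


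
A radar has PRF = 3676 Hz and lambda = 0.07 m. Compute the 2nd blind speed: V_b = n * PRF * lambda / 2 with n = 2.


V_blind = 2 * 3676 * 0.07 / 2 = 257.3 m/s

257.3 m/s


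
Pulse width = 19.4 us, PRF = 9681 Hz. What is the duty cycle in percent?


DC = 19.4e-6 * 9681 * 100 = 18.78%

18.78%


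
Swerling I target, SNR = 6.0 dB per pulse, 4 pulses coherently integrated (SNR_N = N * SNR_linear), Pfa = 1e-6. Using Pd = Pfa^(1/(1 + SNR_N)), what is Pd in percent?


SNR_lin = 10^(6.0/10) = 3.98107
SNR_N = 4 * 3.98107 = 15.92428
1/(1 + SNR_N) = 1/16.92428 = 0.0590867
Pd = (1e-6)^0.0590867 = 0.44206
Pd = 44.2%

44.2%


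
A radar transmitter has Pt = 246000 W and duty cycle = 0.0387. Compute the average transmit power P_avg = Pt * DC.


P_avg = 246000 * 0.0387 = 9520.2 W

9520.2 W


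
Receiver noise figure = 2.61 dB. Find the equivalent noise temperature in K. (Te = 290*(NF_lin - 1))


NF_lin = 10^(2.61/10) = 1.823896
Te = 290 * (1.823896 - 1) = 238.9 K

238.9 K


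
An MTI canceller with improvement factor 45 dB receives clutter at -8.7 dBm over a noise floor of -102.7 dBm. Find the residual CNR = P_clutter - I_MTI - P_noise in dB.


CNR = -8.7 - 45 - (-102.7) = 49.0 dB

49.0 dB


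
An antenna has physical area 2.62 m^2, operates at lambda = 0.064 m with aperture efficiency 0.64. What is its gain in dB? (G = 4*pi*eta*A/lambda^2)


G_linear = 4*pi*0.64*2.62/0.064^2 = 5144.36
G_dB = 10*log10(5144.36) = 37.1 dB

37.1 dB


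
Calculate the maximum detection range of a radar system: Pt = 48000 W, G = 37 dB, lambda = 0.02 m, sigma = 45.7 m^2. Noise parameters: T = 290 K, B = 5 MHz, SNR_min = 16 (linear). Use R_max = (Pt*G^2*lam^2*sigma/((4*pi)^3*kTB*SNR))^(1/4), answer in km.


G_lin = 10^(37/10) = 5011.872336
R^4 = 48000 * 5011.872336^2 * 0.02^2 * 45.7 / ((4*pi)^3 * 1.38e-23 * 290 * 5000000.0 * 16)
R^4 = 3.46913e19 m^4
R_max = (3.46913e19)^(1/4) = 76745.9 m = 76.7 km

76.7 km


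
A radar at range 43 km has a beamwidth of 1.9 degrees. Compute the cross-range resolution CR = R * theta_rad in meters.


BW_rad = 0.033161256
CR = 43000 * 0.033161256 = 1425.9 m

1425.9 m


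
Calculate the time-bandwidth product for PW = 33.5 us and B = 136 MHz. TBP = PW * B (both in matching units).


TBP = 33.5 * 136 = 4556.0

4556.0


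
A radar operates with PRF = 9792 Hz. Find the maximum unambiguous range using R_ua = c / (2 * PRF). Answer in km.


R_ua = 3e8 / (2 * 9792) = 15318.6 m = 15.3 km

15.3 km


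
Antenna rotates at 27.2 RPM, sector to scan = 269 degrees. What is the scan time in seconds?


t = 269 / (27.2 * 360) * 60 = 1.65 s

1.65 s


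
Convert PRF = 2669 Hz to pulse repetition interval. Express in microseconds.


PRI = 1/2669 = 0.0003746722 s = 374.7 us

374.7 us


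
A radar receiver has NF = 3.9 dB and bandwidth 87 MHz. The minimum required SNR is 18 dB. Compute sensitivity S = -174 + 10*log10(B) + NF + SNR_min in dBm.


10*log10(87000000.0) = 79.4
S = -174 + 79.4 + 3.9 + 18 = -72.7 dBm

-72.7 dBm


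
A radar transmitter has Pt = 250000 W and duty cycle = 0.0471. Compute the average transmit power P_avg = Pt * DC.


P_avg = 250000 * 0.0471 = 11775.0 W

11775.0 W


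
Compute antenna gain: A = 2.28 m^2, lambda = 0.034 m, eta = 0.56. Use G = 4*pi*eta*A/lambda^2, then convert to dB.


G_linear = 4*pi*0.56*2.28/0.034^2 = 13879.53
G_dB = 10*log10(13879.53) = 41.4 dB

41.4 dB


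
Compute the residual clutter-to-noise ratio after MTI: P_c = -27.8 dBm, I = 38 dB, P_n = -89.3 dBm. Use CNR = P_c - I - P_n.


CNR = -27.8 - 38 - (-89.3) = 23.5 dB

23.5 dB


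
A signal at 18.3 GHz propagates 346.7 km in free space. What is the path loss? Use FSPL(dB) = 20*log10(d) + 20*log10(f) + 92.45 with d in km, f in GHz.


20*log10(346.7) = 50.8
20*log10(18.3) = 25.25
FSPL = 168.5 dB

168.5 dB


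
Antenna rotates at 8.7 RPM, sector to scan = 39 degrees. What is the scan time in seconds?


t = 39 / (8.7 * 360) * 60 = 0.75 s

0.75 s


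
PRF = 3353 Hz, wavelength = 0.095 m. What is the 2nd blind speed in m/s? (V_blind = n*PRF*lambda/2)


V_blind = 2 * 3353 * 0.095 / 2 = 318.5 m/s

318.5 m/s


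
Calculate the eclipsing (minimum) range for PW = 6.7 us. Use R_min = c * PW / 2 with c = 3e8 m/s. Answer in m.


R_min = 3e8 * 6.7e-6 / 2 = 1005.0 m

1005.0 m


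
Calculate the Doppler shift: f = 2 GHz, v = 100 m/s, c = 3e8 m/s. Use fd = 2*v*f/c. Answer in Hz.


fd = 2 * 100 * 2000000000.0 / 3e8 = 1333.3 Hz

1333.3 Hz


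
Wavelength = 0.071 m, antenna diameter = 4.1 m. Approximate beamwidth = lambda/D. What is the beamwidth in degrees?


BW_rad = 0.071 / 4.1 = 0.017317
BW_deg = 0.99 degrees

0.99 degrees


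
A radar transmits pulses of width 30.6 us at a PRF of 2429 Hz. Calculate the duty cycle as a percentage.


DC = 30.6e-6 * 2429 * 100 = 7.43%

7.43%


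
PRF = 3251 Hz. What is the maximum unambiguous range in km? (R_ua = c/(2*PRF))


R_ua = 3e8 / (2 * 3251) = 46139.6 m = 46.1 km

46.1 km


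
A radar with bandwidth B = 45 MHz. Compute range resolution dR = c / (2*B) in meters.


dR = 3e8 / (2 * 45000000.0) = 3.33 m

3.33 m


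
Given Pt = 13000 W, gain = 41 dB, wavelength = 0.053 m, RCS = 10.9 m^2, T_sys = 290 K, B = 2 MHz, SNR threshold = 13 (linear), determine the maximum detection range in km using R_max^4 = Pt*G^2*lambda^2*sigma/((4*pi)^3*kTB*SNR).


G_lin = 10^(41/10) = 12589.254118
R^4 = 13000 * 12589.254118^2 * 0.053^2 * 10.9 / ((4*pi)^3 * 1.38e-23 * 290 * 2000000.0 * 13)
R^4 = 3.05521e20 m^4
R_max = (3.05521e20)^(1/4) = 132208.8 m = 132.2 km

132.2 km


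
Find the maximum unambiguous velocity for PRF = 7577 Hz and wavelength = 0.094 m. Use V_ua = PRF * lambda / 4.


V_ua = 7577 * 0.094 / 4 = 178.1 m/s

178.1 m/s


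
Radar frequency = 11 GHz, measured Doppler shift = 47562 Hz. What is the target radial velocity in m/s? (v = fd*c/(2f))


v = 47562 * 3e8 / (2 * 11000000000.0) = 648.6 m/s

648.6 m/s


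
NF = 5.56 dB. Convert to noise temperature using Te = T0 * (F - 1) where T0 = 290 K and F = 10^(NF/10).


NF_lin = 10^(5.56/10) = 3.597493
Te = 290 * (3.597493 - 1) = 753.3 K

753.3 K


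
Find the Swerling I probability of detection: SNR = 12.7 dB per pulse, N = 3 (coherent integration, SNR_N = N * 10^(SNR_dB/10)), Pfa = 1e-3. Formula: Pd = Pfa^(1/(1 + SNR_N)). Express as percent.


SNR_lin = 10^(12.7/10) = 18.62087
SNR_N = 3 * 18.62087 = 55.86261
1/(1 + SNR_N) = 1/56.86261 = 0.0175862
Pd = (1e-3)^0.0175862 = 0.88561
Pd = 88.6%

88.6%


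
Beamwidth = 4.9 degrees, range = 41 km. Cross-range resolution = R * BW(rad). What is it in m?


BW_rad = 0.085521133
CR = 41000 * 0.085521133 = 3506.4 m

3506.4 m


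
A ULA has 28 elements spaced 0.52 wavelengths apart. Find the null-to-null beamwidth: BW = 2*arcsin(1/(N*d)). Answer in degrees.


1/(N*d) = 1/(28*0.52) = 0.068681
BW = 2*arcsin(0.068681) = 7.9 degrees

7.9 degrees


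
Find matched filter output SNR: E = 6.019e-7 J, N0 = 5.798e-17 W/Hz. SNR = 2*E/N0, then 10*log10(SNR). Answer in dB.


SNR_lin = 2 * 6.019e-7 / 5.798e-17 = 2.076e10
SNR_dB = 10*log10(2.076e10) = 103.2 dB

103.2 dB


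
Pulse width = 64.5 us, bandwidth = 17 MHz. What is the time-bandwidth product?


TBP = 64.5 * 17 = 1096.5

1096.5


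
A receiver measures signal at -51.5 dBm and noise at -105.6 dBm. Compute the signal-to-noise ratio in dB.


SNR = -51.5 - (-105.6) = 54.1 dB

54.1 dB


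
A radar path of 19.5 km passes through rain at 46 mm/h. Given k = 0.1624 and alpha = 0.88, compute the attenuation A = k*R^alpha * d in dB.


gamma = 0.1624 * 46^0.88 = 4.718597 dB/km
A = 4.718597 * 19.5 = 92.01 dB

92.01 dB


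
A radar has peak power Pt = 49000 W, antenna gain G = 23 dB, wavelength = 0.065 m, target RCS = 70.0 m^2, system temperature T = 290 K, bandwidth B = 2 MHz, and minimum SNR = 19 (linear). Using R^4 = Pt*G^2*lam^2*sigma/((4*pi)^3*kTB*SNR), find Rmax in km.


G_lin = 10^(23/10) = 199.526231
R^4 = 49000 * 199.526231^2 * 0.065^2 * 70.0 / ((4*pi)^3 * 1.38e-23 * 290 * 2000000.0 * 19)
R^4 = 1.91175e18 m^4
R_max = (1.91175e18)^(1/4) = 37184.1 m = 37.2 km

37.2 km


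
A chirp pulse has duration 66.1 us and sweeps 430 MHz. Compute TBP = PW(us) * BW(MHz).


TBP = 66.1 * 430 = 28423.0

28423.0


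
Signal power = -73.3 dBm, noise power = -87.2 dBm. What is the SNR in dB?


SNR = -73.3 - (-87.2) = 13.9 dB

13.9 dB


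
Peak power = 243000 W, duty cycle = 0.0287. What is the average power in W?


P_avg = 243000 * 0.0287 = 6974.1 W

6974.1 W


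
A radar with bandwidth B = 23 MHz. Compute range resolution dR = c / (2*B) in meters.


dR = 3e8 / (2 * 23000000.0) = 6.52 m

6.52 m


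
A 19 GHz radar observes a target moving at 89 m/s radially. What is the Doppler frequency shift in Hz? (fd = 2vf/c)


fd = 2 * 89 * 19000000000.0 / 3e8 = 11273.3 Hz

11273.3 Hz


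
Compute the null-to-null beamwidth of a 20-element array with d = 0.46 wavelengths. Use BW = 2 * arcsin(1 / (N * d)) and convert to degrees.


1/(N*d) = 1/(20*0.46) = 0.108696
BW = 2*arcsin(0.108696) = 12.5 degrees

12.5 degrees


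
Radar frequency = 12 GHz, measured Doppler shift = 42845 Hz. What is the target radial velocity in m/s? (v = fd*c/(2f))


v = 42845 * 3e8 / (2 * 12000000000.0) = 535.6 m/s

535.6 m/s


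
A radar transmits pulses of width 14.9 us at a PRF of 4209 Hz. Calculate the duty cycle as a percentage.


DC = 14.9e-6 * 4209 * 100 = 6.27%

6.27%


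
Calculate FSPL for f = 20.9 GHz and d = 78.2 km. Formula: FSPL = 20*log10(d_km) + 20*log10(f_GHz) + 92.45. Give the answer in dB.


20*log10(78.2) = 37.86
20*log10(20.9) = 26.4
FSPL = 156.7 dB

156.7 dB


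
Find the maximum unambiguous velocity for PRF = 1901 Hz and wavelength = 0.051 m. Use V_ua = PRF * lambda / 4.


V_ua = 1901 * 0.051 / 4 = 24.2 m/s

24.2 m/s


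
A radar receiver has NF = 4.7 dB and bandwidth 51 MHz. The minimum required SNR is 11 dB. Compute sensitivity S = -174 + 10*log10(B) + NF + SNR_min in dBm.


10*log10(51000000.0) = 77.08
S = -174 + 77.08 + 4.7 + 11 = -81.2 dBm

-81.2 dBm


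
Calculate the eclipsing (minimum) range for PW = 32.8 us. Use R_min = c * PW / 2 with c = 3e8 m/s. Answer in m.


R_min = 3e8 * 32.8e-6 / 2 = 4920.0 m

4920.0 m


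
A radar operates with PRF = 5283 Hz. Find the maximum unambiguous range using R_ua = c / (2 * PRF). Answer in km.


R_ua = 3e8 / (2 * 5283) = 28393.0 m = 28.4 km

28.4 km


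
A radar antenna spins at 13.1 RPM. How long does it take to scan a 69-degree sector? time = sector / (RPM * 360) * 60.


t = 69 / (13.1 * 360) * 60 = 0.88 s

0.88 s


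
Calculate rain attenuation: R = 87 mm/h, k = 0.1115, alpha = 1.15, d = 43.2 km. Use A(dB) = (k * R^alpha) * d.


gamma = 0.1115 * 87^1.15 = 18.954922 dB/km
A = 18.954922 * 43.2 = 818.85 dB

818.85 dB


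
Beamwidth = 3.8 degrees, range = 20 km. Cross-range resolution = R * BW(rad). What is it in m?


BW_rad = 0.066322512
CR = 20000 * 0.066322512 = 1326.5 m

1326.5 m


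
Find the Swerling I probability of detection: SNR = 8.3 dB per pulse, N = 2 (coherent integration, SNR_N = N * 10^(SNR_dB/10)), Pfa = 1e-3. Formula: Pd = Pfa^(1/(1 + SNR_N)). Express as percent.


SNR_lin = 10^(8.3/10) = 6.76083
SNR_N = 2 * 6.76083 = 13.52166
1/(1 + SNR_N) = 1/14.52166 = 0.0688627
Pd = (1e-3)^0.0688627 = 0.62146
Pd = 62.1%

62.1%


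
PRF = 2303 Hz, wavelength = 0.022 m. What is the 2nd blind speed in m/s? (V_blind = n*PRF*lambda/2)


V_blind = 2 * 2303 * 0.022 / 2 = 50.7 m/s

50.7 m/s


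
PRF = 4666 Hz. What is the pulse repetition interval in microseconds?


PRI = 1/4666 = 0.0002143163 s = 214.3 us

214.3 us


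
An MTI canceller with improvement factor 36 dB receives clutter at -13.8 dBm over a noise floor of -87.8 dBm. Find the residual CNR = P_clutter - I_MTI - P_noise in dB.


CNR = -13.8 - 36 - (-87.8) = 38.0 dB

38.0 dB


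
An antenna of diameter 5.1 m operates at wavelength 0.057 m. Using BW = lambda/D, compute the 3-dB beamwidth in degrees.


BW_rad = 0.057 / 5.1 = 0.011176
BW_deg = 0.64 degrees

0.64 degrees


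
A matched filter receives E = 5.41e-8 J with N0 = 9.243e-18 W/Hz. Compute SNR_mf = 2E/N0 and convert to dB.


SNR_lin = 2 * 5.41e-8 / 9.243e-18 = 1.171e10
SNR_dB = 10*log10(1.171e10) = 100.7 dB

100.7 dB


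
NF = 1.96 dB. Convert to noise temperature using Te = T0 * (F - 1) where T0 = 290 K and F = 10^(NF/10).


NF_lin = 10^(1.96/10) = 1.570363
Te = 290 * (1.570363 - 1) = 165.4 K

165.4 K


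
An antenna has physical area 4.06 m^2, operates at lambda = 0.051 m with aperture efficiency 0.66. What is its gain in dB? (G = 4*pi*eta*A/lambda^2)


G_linear = 4*pi*0.66*4.06/0.051^2 = 12946.12
G_dB = 10*log10(12946.12) = 41.1 dB

41.1 dB


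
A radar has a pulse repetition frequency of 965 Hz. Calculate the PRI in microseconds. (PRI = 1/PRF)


PRI = 1/965 = 0.0010362694 s = 1036.3 us

1036.3 us


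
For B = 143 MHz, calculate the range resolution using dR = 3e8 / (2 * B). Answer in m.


dR = 3e8 / (2 * 143000000.0) = 1.05 m

1.05 m


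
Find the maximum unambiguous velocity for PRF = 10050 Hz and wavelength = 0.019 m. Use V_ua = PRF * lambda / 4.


V_ua = 10050 * 0.019 / 4 = 47.7 m/s

47.7 m/s


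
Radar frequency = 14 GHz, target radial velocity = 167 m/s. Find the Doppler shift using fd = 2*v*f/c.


fd = 2 * 167 * 14000000000.0 / 3e8 = 15586.7 Hz

15586.7 Hz


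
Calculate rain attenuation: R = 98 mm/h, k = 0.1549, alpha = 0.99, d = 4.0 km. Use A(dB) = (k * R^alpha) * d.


gamma = 0.1549 * 98^0.99 = 14.499908 dB/km
A = 14.499908 * 4.0 = 58.0 dB

58.0 dB


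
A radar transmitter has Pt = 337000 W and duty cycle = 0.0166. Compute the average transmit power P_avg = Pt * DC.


P_avg = 337000 * 0.0166 = 5594.2 W

5594.2 W


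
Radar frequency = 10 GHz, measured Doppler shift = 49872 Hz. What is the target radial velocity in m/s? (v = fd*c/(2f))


v = 49872 * 3e8 / (2 * 10000000000.0) = 748.1 m/s

748.1 m/s


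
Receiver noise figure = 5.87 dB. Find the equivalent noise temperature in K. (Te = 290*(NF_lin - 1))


NF_lin = 10^(5.87/10) = 3.86367
Te = 290 * (3.86367 - 1) = 830.5 K

830.5 K


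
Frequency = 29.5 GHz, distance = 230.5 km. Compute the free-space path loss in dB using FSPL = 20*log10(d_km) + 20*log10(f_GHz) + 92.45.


20*log10(230.5) = 47.25
20*log10(29.5) = 29.4
FSPL = 169.1 dB

169.1 dB


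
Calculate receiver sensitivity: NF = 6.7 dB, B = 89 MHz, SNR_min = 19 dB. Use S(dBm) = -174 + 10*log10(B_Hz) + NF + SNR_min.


10*log10(89000000.0) = 79.49
S = -174 + 79.49 + 6.7 + 19 = -68.8 dBm

-68.8 dBm


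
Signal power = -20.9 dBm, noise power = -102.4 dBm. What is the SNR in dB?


SNR = -20.9 - (-102.4) = 81.5 dB

81.5 dB


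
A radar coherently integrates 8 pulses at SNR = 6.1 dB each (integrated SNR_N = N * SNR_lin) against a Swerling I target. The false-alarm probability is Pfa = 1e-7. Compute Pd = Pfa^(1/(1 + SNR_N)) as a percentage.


SNR_lin = 10^(6.1/10) = 4.0738
SNR_N = 8 * 4.0738 = 32.5904
1/(1 + SNR_N) = 1/33.5904 = 0.0297704
Pd = (1e-7)^0.0297704 = 0.61888
Pd = 61.9%

61.9%


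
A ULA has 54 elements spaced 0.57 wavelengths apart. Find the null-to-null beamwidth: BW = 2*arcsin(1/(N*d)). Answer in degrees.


1/(N*d) = 1/(54*0.57) = 0.032489
BW = 2*arcsin(0.032489) = 3.7 degrees

3.7 degrees


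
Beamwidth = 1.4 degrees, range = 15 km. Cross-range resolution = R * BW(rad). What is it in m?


BW_rad = 0.02443461
CR = 15000 * 0.02443461 = 366.5 m

366.5 m


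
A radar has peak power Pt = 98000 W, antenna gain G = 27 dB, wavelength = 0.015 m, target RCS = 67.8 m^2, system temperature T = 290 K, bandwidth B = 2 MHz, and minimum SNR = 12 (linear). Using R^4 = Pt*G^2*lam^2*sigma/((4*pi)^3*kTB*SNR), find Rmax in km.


G_lin = 10^(27/10) = 501.187234
R^4 = 98000 * 501.187234^2 * 0.015^2 * 67.8 / ((4*pi)^3 * 1.38e-23 * 290 * 2000000.0 * 12)
R^4 = 1.97025e18 m^4
R_max = (1.97025e18)^(1/4) = 37465.4 m = 37.5 km

37.5 km


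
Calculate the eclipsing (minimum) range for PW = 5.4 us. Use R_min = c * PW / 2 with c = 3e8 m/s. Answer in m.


R_min = 3e8 * 5.4e-6 / 2 = 810.0 m

810.0 m


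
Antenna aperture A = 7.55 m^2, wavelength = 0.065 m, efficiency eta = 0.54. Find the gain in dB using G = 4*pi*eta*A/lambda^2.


G_linear = 4*pi*0.54*7.55/0.065^2 = 12126.18
G_dB = 10*log10(12126.18) = 40.8 dB

40.8 dB


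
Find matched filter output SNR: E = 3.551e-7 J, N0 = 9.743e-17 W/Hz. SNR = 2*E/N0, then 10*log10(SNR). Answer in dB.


SNR_lin = 2 * 3.551e-7 / 9.743e-17 = 7.289e9
SNR_dB = 10*log10(7.289e9) = 98.6 dB

98.6 dB


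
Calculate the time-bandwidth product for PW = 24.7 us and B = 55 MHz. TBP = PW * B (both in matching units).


TBP = 24.7 * 55 = 1358.5

1358.5


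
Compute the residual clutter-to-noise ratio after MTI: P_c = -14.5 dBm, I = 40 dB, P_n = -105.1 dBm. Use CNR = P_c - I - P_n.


CNR = -14.5 - 40 - (-105.1) = 50.6 dB

50.6 dB


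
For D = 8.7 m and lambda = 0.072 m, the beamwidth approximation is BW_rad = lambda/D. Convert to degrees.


BW_rad = 0.072 / 8.7 = 0.008276
BW_deg = 0.47 degrees

0.47 degrees


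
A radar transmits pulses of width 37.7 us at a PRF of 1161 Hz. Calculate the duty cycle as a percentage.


DC = 37.7e-6 * 1161 * 100 = 4.38%

4.38%


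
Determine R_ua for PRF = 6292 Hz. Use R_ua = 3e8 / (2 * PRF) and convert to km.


R_ua = 3e8 / (2 * 6292) = 23839.8 m = 23.8 km

23.8 km


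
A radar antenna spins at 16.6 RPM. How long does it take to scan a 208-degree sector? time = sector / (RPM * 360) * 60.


t = 208 / (16.6 * 360) * 60 = 2.09 s

2.09 s


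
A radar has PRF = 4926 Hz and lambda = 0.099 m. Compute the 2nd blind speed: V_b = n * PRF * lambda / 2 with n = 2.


V_blind = 2 * 4926 * 0.099 / 2 = 487.7 m/s

487.7 m/s


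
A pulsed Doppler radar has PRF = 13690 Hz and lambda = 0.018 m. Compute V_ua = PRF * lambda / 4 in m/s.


V_ua = 13690 * 0.018 / 4 = 61.6 m/s

61.6 m/s


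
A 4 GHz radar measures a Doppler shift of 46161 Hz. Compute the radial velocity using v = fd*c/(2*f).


v = 46161 * 3e8 / (2 * 4000000000.0) = 1731.0 m/s

1731.0 m/s


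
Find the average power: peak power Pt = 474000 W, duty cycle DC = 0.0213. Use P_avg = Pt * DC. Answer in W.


P_avg = 474000 * 0.0213 = 10096.2 W

10096.2 W


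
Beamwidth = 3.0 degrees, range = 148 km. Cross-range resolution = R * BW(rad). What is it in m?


BW_rad = 0.052359878
CR = 148000 * 0.052359878 = 7749.3 m

7749.3 m


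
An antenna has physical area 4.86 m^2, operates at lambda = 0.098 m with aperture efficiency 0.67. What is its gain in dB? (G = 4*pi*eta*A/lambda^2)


G_linear = 4*pi*0.67*4.86/0.098^2 = 4260.58
G_dB = 10*log10(4260.58) = 36.3 dB

36.3 dB


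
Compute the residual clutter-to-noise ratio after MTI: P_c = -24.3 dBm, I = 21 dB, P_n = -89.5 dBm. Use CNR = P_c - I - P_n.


CNR = -24.3 - 21 - (-89.5) = 44.2 dB

44.2 dB


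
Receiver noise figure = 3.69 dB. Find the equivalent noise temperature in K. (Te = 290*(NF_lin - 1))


NF_lin = 10^(3.69/10) = 2.338837
Te = 290 * (2.338837 - 1) = 388.3 K

388.3 K


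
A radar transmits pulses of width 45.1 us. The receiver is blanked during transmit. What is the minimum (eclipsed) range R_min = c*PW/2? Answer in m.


R_min = 3e8 * 45.1e-6 / 2 = 6765.0 m

6765.0 m


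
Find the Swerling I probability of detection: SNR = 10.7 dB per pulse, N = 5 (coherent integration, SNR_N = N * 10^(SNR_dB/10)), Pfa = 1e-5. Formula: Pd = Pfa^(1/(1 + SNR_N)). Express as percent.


SNR_lin = 10^(10.7/10) = 11.74898
SNR_N = 5 * 11.74898 = 58.7449
1/(1 + SNR_N) = 1/59.7449 = 0.0167378
Pd = (1e-5)^0.0167378 = 0.82473
Pd = 82.5%

82.5%


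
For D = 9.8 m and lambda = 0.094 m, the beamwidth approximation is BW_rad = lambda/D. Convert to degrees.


BW_rad = 0.094 / 9.8 = 0.009592
BW_deg = 0.55 degrees

0.55 degrees


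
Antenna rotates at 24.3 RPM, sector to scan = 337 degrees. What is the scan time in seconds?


t = 337 / (24.3 * 360) * 60 = 2.31 s

2.31 s


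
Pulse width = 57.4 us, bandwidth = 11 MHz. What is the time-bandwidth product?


TBP = 57.4 * 11 = 631.4

631.4


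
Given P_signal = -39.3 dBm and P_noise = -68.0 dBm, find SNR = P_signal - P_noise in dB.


SNR = -39.3 - (-68.0) = 28.7 dB

28.7 dB


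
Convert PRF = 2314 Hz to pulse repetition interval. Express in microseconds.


PRI = 1/2314 = 0.0004321521 s = 432.2 us

432.2 us


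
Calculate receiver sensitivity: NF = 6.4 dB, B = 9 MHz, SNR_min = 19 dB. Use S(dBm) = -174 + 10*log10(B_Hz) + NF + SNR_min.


10*log10(9000000.0) = 69.54
S = -174 + 69.54 + 6.4 + 19 = -79.1 dBm

-79.1 dBm


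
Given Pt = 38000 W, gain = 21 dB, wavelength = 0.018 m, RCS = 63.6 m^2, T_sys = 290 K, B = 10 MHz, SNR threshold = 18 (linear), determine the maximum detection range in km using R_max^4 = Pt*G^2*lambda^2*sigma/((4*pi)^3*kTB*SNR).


G_lin = 10^(21/10) = 125.892541
R^4 = 38000 * 125.892541^2 * 0.018^2 * 63.6 / ((4*pi)^3 * 1.38e-23 * 290 * 10000000.0 * 18)
R^4 = 8.68174e15 m^4
R_max = (8.68174e15)^(1/4) = 9652.8 m = 9.7 km

9.7 km


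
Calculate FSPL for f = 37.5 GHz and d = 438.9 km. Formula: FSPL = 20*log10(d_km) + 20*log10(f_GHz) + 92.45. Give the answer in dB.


20*log10(438.9) = 52.85
20*log10(37.5) = 31.48
FSPL = 176.8 dB

176.8 dB


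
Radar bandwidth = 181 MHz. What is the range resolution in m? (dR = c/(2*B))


dR = 3e8 / (2 * 181000000.0) = 0.83 m

0.83 m


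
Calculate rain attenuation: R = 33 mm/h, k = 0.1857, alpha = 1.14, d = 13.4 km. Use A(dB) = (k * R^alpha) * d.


gamma = 0.1857 * 33^1.14 = 9.998107 dB/km
A = 9.998107 * 13.4 = 133.97 dB

133.97 dB


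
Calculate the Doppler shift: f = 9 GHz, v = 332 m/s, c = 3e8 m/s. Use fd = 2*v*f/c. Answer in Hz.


fd = 2 * 332 * 9000000000.0 / 3e8 = 19920.0 Hz

19920.0 Hz


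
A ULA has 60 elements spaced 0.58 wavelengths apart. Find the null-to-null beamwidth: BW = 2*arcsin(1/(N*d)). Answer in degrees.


1/(N*d) = 1/(60*0.58) = 0.028736
BW = 2*arcsin(0.028736) = 3.3 degrees

3.3 degrees


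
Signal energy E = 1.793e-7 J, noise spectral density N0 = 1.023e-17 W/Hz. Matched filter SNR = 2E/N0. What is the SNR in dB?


SNR_lin = 2 * 1.793e-7 / 1.023e-17 = 3.505e10
SNR_dB = 10*log10(3.505e10) = 105.4 dB

105.4 dB


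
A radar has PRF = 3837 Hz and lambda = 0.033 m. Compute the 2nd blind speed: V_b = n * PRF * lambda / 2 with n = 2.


V_blind = 2 * 3837 * 0.033 / 2 = 126.6 m/s

126.6 m/s


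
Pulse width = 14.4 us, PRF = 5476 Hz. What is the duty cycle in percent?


DC = 14.4e-6 * 5476 * 100 = 7.89%

7.89%


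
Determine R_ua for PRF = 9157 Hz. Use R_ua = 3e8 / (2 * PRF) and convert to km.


R_ua = 3e8 / (2 * 9157) = 16380.9 m = 16.4 km

16.4 km


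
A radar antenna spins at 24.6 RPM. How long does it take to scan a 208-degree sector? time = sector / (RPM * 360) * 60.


t = 208 / (24.6 * 360) * 60 = 1.41 s

1.41 s


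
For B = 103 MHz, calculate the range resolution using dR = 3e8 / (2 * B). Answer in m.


dR = 3e8 / (2 * 103000000.0) = 1.46 m

1.46 m


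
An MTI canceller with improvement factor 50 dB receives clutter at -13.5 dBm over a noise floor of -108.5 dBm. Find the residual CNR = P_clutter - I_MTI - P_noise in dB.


CNR = -13.5 - 50 - (-108.5) = 45.0 dB

45.0 dB
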